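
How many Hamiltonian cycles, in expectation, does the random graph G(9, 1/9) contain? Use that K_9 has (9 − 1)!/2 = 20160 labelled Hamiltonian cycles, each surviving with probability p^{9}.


K_9 has (9 − 1)!/2 = 20160 labelled Hamiltonian cycles.
For each such Hamiltonian cycle H, let X_H = 1 if all 9 edges of H are present in G. Then P[X_H = 1] = p^{9} = (1/9)^{9} = 1/387420489.
Summing the indicators: E[X] = Σ_H E[X_H] = 20160 · p^{9} = 20160 · 1/387420489 = 2240/43046721.
Numerically: E[X] ≈ 5.2036e-05.

E[X] = 20160 · (1/9)^{9} = 2240/43046721 ≈ 5.2036e-05.


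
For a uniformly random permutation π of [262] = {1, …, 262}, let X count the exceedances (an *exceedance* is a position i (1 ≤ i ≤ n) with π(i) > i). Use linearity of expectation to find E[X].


Write X = Σ_{i=1}^{262} X_i, where X_i = 1_{π(i) > i}.
For each fixed i, π(i) is uniform over {1, …, 262} (marginal of a uniform permutation), so P[π(i) > i] = (n − i)/n. Summing: Σ_{i=1}^{262} (n − i)/n = (0 + 1 + … + 261)/262 = 262(262 − 1)/(2·262) = (262 − 1)/2.
Hence E[X] = Σ_{i=1}^{262} (262 − i)/262 = 261/2 ≈ 130.5000.

E[X] = 261/2 = 130.5000.


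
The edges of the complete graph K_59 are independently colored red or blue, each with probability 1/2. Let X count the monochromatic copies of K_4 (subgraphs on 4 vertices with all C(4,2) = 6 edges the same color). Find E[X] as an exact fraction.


Let X = Σ_S X_S over the C(59, 4) = 455126 subsets S of size 4, where X_S = 1 if the K_4 on S is monochromatic.
For a fixed S, the K_4 on S has C(4, 2) = 6 edges. P[all 6 edges red] = (1/2)^6, and likewise for blue, so P[monochromatic] = 2·(1/2)^6 = 2^{1 − 6} = 1/32.
Summing: E[X] = C(59, 4) · 2^{1 − 6} = 455126 · 1/32 = 227563/16.
Numerically: E[X] ≈ 14222.687500.

E[X] = C(59,4)·2^(1−C(4,2)) = 227563/16 ≈ 14222.687500.


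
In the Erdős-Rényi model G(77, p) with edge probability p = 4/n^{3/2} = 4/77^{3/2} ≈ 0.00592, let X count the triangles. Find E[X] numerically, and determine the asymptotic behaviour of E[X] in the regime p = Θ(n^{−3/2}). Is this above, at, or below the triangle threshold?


Number of potential triangles: C(77, 3) = 73150.
Each occurs with probability p³ ≈ (0.00592)³ ≈ 2.074778e-07.
By linearity: E[X] = C(77, 3)·p³ ≈ 73150 · 2.074778e-07 ≈ 0.0152.
Since α = 3/2 > 1, p = c/n^{3/2} = o(1/n) is below the triangle threshold p ~ 1/n. Asymptotically E[X] ~ (c³/6)·n^{3(1−α)} = (4³/6)·n^{-1.5} → 0, so by Markov's inequality G has no triangles w.h.p.

E[X] ≈ 0.0152; in regime p = Θ(1/n^{3/2}) E[X] tends to 0 (below the triangle threshold p ~ 1/n).


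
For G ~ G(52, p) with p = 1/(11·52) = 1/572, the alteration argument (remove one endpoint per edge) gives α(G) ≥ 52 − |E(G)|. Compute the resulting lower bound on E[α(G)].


E[|E(G)|] = C(52, 2)·p = 1326 · (1/572) = 51/22.
E[α(G)] ≥ n − E[|E(G)|] = 52 − 51/22 = 1093/22.
Numerically: ≈ 49.68182.
(This is only a lower bound; the true E[α(G)] may be larger.)

E[α(G)] ≥ 1093/22 ≈ 49.68182.


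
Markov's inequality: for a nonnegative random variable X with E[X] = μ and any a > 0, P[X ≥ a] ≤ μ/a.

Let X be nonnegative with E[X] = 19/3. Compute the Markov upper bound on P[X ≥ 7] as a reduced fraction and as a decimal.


μ = E[X] = 19/3, a = 7.
Markov: P[X ≥ 7] ≤ μ/a = (19/3)/7 = 19/21.
Numerically: ≈ 0.90476.
(Since a = 7 > μ = 6.33333, the bound 19/21 is < 1 and informative.)

P[X ≥ 7] ≤ 19/21 ≈ 0.90476.


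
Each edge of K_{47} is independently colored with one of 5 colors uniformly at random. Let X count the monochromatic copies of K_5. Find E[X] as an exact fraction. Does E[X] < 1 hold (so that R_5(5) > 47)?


E[X] = C(47, 5) · 5^{1 − 10} = 1533939 · 5^{−9} = 1533939/1953125.
As a reduced fraction: E[X] = 1533939/1953125 ≈ 0.7854.
Is E[X] < 1? YES.
Since E[X] < 1, there exists a 5-coloring of K_{47} with no monochromatic K_5; hence R_5(5) > 47.

E[X] = 1533939/1953125 ≈ 0.7854; E[X] < 1, so R_5(5) > 47.


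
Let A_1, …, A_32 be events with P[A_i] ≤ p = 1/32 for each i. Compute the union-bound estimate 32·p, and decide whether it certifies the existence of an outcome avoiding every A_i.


Union bound: P[∪_{i=1}^{32} A_i] ≤ Σ_i P[A_i] ≤ 32·p = 32·(1/32) = 1.
Numerically: 1 ≈ 1.0000000.
Is 1 < 1? NO.
Since the bound 1 is ≥ 1, the union bound is uninformative here; it does NOT by itself certify existence.

32·p = 1 ≈ 1.0000000; existence NOT certified by the union bound.


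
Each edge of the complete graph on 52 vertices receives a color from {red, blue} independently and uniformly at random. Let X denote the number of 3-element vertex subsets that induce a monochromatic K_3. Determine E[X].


Let X = Σ_S X_S over the C(52, 3) = 22100 subsets S of size 3, where X_S = 1 if the K_3 on S is monochromatic.
For a fixed S, the K_3 on S has C(3, 2) = 3 edges. P[all 3 edges red] = (1/2)^3, and likewise for blue, so P[monochromatic] = 2·(1/2)^3 = 2^{1 − 3} = 1/4.
By linearity: E[X] = C(52, 3) · 2^{1 − 3} = 22100 · 1/4 = 5525.
Numerically: E[X] ≈ 5525.00000.

E[X] = C(52,3)·2^(1−C(3,2)) = 5525 ≈ 5525.00000.


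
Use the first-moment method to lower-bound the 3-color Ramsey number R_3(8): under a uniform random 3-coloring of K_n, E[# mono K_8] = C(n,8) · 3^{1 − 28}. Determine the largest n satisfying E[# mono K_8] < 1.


We need C(n, 8) · 3^{1 − 28} < 1, i.e. C(n, 8) < 3^{28 − 1} = 7625597484987.
Check values of n near the boundary:
  n = 154: C(154, 8) = 6521818990995; 6521818990995 < 7625597484987? YES
  n = 155: C(155, 8) = 6876747915675; 6876747915675 < 7625597484987? YES
  n = 156: C(156, 8) = 7248464019225; 7248464019225 < 7625597484987? YES
  n = 157: C(157, 8) = 7637643295425; 7637643295425 < 7625597484987? NO
  n = 158: C(158, 8) = 8044984271181; 8044984271181 < 7625597484987? NO
The largest n with C(n, 8) < 7625597484987 is n = 156 (where E[X] = 805384891025/847288609443 ≈ 0.950544). Hence R_3(8) > 156, i.e. R_3(8) ≥ 157.

Largest n = 156; hence R_3(8) > 156.


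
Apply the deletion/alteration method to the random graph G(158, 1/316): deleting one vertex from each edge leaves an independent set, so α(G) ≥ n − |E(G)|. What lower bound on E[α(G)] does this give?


E[|E(G)|] = C(158, 2)·p = 12403 · (1/316) = 157/4.
E[α(G)] ≥ n − E[|E(G)|] = 158 − 157/4 = 475/4.
Numerically: ≈ 118.750000.
(This is only a lower bound; the true E[α(G)] may be larger.)

E[α(G)] ≥ 475/4 ≈ 118.750000.


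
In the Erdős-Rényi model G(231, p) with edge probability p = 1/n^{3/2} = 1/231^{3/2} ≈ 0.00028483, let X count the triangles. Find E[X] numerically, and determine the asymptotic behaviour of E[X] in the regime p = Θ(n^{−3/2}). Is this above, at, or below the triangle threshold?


Number of potential triangles: C(231, 3) = 2027795.
Each occurs with probability p³ ≈ (0.00028483)³ ≈ 2.3107134e-11.
By linearity: E[X] = C(231, 3)·p³ ≈ 2027795 · 2.3107134e-11 ≈ 0.00005.
Since α = 3/2 > 1, p = c/n^{3/2} = o(1/n) is below the triangle threshold p ~ 1/n. Asymptotically E[X] ~ (c³/6)·n^{3(1−α)} = (1³/6)·n^{-1.5} → 0, so by Markov's inequality G has no triangles w.h.p.

E[X] ≈ 0.00005; in regime p = Θ(1/n^{3/2}) E[X] tends to 0 (below the triangle threshold p ~ 1/n).


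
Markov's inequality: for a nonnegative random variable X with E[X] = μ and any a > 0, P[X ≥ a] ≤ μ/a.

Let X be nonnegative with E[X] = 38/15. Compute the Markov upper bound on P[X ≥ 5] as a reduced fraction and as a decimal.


μ = E[X] = 38/15, a = 5.
Markov: P[X ≥ 5] ≤ μ/a = (38/15)/5 = 38/75.
Numerically: ≈ 0.5067.
(Since a = 5 > μ = 2.5333, the bound 38/75 is < 1 and informative.)

P[X ≥ 5] ≤ 38/75 ≈ 0.5067.


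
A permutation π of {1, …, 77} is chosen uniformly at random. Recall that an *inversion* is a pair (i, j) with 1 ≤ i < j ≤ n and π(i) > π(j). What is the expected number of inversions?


Write X = Σ X_I over the C(77, 2) = 2926 pairs i < j, with X_I the indicator of one inversion.
There are 2926 indicators.
For each fixed pair i < j, the values π(i) and π(j) are two distinct elements of {1, …, 77} in uniformly random order; by symmetry P[π(i) > π(j)] = 1/2.
By linearity: E[X] = 2926 · (1/2) = C(77, 2) · (1/2) = 2926/2 = 1463 ≈ 1463.00000.

E[X] = 1463 = 1463.00000.


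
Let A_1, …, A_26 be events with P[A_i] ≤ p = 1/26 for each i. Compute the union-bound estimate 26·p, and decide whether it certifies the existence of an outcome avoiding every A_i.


Union bound: P[∪_{i=1}^{26} A_i] ≤ Σ_i P[A_i] ≤ 26·p = 26·(1/26) = 1.
Numerically: 1 ≈ 1.0000000.
Is 1 < 1? NO.
Since the bound 1 is ≥ 1, the union bound is uninformative here; it does NOT by itself certify existence.

26·p = 1 ≈ 1.0000000; existence NOT certified by the union bound.


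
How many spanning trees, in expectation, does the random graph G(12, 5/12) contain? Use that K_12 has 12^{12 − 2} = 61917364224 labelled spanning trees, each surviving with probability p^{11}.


K_12 has 12^{12 − 2} = 61917364224 labelled spanning trees.
For each such spanning tree H, let X_H = 1 if all 11 edges of H are present in G. Then P[X_H = 1] = p^{11} = (5/12)^{11} = 48828125/743008370688.
By linearity: E[X] = Σ_H E[X_H] = 61917364224 · p^{11} = 61917364224 · 48828125/743008370688 = 48828125/12.
Numerically: E[X] ≈ 4.069e+06.

E[X] = 61917364224 · (5/12)^{11} = 48828125/12 ≈ 4.069e+06.


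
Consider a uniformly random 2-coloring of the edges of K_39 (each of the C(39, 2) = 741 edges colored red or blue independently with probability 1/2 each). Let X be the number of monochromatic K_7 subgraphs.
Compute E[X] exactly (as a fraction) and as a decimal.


Let X = Σ_S X_S over the C(39, 7) = 15380937 subsets S of size 7, where X_S = 1 if the K_7 on S is monochromatic.
For a fixed S, the K_7 on S has C(7, 2) = 21 edges. P[all 21 edges red] = (1/2)^21, and likewise for blue, so P[monochromatic] = 2·(1/2)^21 = 2^{1 − 21} = 1/1048576.
By linearity: E[X] = C(39, 7) · 2^{1 − 21} = 15380937 · 1/1048576 = 15380937/1048576.
Numerically: E[X] ≈ 14.66840.

E[X] = C(39,7)·2^(1−C(7,2)) = 15380937/1048576 ≈ 14.66840.


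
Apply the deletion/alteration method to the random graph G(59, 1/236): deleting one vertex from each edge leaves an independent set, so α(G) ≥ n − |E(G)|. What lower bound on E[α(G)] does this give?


E[|E(G)|] = C(59, 2)·p = 1711 · (1/236) = 29/4.
E[α(G)] ≥ n − E[|E(G)|] = 59 − 29/4 = 207/4.
Numerically: ≈ 51.750.
(This is only a lower bound; the true E[α(G)] may be larger.)

E[α(G)] ≥ 207/4 ≈ 51.750.


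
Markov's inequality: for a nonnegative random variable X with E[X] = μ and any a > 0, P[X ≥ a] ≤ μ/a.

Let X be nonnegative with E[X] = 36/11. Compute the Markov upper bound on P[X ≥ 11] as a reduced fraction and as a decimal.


μ = E[X] = 36/11, a = 11.
Markov: P[X ≥ 11] ≤ μ/a = (36/11)/11 = 36/121.
Numerically: ≈ 0.298.
(Since a = 11 > μ = 3.273, the bound 36/121 is < 1 and informative.)

P[X ≥ 11] ≤ 36/121 ≈ 0.298.


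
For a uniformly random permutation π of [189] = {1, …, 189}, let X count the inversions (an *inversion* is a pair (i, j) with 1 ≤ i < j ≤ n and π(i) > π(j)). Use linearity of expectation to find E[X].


Write X = Σ X_I over the C(189, 2) = 17766 pairs i < j, with X_I the indicator of one inversion.
There are 17766 indicators.
For each fixed pair i < j, the values π(i) and π(j) are two distinct elements of {1, …, 189} in uniformly random order; by symmetry P[π(i) > π(j)] = 1/2.
By linearity: E[X] = 17766 · (1/2) = C(189, 2) · (1/2) = 17766/2 = 8883 ≈ 8883.000000.

E[X] = 8883 = 8883.000000.


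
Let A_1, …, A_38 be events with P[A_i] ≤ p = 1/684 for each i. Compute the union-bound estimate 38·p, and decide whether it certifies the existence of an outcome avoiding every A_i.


Union bound: P[∪_{i=1}^{38} A_i] ≤ Σ_i P[A_i] ≤ 38·p = 38·(1/684) = 1/18.
Numerically: 1/18 ≈ 0.055556.
Is 1/18 < 1? YES.
Since P[∪ A_i] ≤ 1/18 < 1, the complement has P[∩ A_i^c] ≥ 1 − 1/18 = 17/18 > 0, so some outcome avoids every A_i.

38·p = 1/18 ≈ 0.055556; existence CERTIFIED by the union bound.


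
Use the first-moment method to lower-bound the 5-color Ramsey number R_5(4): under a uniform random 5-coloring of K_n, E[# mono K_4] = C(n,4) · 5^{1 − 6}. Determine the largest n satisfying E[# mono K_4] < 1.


We need C(n, 4) · 5^{1 − 6} < 1, i.e. C(n, 4) < 5^{6 − 1} = 3125.
Check values of n near the boundary:
  n = 12: C(12, 4) = 495; 495 < 3125? YES
  n = 13: C(13, 4) = 715; 715 < 3125? YES
  n = 14: C(14, 4) = 1001; 1001 < 3125? YES
  n = 15: C(15, 4) = 1365; 1365 < 3125? YES
  n = 16: C(16, 4) = 1820; 1820 < 3125? YES
  n = 17: C(17, 4) = 2380; 2380 < 3125? YES
  n = 18: C(18, 4) = 3060; 3060 < 3125? YES
  n = 19: C(19, 4) = 3876; 3876 < 3125? NO
  n = 20: C(20, 4) = 4845; 4845 < 3125? NO
  n = 21: C(21, 4) = 5985; 5985 < 3125? NO
The largest n with C(n, 4) < 3125 is n = 18 (where E[X] = 612/625 ≈ 0.9792000). Hence R_5(4) > 18, i.e. R_5(4) ≥ 19.

Largest n = 18; hence R_5(4) > 18.


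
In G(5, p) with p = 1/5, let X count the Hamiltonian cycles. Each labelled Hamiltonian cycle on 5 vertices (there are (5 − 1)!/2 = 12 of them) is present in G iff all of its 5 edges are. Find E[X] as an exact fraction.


K_5 has (5 − 1)!/2 = 12 labelled Hamiltonian cycles.
For each such Hamiltonian cycle H, let X_H = 1 if all 5 edges of H are present in G. Then P[X_H = 1] = p^{5} = (1/5)^{5} = 1/3125.
By linearity of expectation: E[X] = Σ_H E[X_H] = 12 · p^{5} = 12 · 1/3125 = 12/3125.
Numerically: E[X] ≈ 0.00384.

E[X] = 12 · (1/5)^{5} = 12/3125 ≈ 0.00384.


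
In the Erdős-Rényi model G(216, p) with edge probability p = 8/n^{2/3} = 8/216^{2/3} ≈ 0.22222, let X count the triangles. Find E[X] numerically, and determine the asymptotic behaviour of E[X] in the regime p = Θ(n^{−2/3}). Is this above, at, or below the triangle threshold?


Number of potential triangles: C(216, 3) = 1656360.
Each occurs with probability p³ ≈ (0.22222)³ ≈ 1.0973937e-02.
By linearity: E[X] = C(216, 3)·p³ ≈ 1656360 · 1.0973937e-02 ≈ 18176.79012.
Since α = 2/3 < 1, p = c/n^{2/3} ≫ 1/n is above the triangle threshold p ~ 1/n. Asymptotically E[X] ~ (c³/6)·n^{3(1−α)} = (8³/6)·n^{1} → ∞; triangles are abundant w.h.p.

E[X] ≈ 18176.79012; in regime p = Θ(1/n^{2/3}) E[X] diverges (above the triangle threshold p ~ 1/n).


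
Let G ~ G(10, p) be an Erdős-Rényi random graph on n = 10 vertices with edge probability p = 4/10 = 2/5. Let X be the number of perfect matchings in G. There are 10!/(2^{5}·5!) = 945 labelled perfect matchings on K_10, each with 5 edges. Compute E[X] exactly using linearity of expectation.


K_10 has 10!/(2^{5}·5!) = 945 labelled perfect matchings.
For each such perfect matching H, let X_H = 1 if all 5 edges of H are present in G. Then P[X_H = 1] = p^{5} = (2/5)^{5} = 32/3125.
Summing the indicators: E[X] = Σ_H E[X_H] = 945 · p^{5} = 945 · 32/3125 = 6048/625.
Numerically: E[X] ≈ 9.68.

E[X] = 945 · (2/5)^{5} = 6048/625 ≈ 9.68.


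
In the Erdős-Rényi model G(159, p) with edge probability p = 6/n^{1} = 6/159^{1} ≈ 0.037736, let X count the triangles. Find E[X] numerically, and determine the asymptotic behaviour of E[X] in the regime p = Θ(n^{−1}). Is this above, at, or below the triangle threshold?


Number of potential triangles: C(159, 3) = 657359.
Each occurs with probability p³ ≈ (0.037736)³ ≈ 5.3735634e-05.
By linearity: E[X] = C(159, 3)·p³ ≈ 657359 · 5.3735634e-05 ≈ 35.32360.
Here α = 1, so p = 6/n is exactly at the triangle threshold p ~ 1/n. Asymptotically E[X] → c³/6 = 6³/6 = 36 ≈ 36.00000, a bounded constant. In this regime the triangle count is asymptotically Poisson(c³/6).

E[X] ≈ 35.32360; in regime p = Θ(1/n^{1}) E[X] stays bounded (at the triangle threshold p ~ 1/n).


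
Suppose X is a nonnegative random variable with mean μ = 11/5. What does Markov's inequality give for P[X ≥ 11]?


μ = E[X] = 11/5, a = 11.
Markov: P[X ≥ 11] ≤ μ/a = (11/5)/11 = 1/5.
Numerically: ≈ 0.2000.
(Since a = 11 > μ = 2.2000, the bound 1/5 is < 1 and informative.)

P[X ≥ 11] ≤ 1/5 ≈ 0.2000.


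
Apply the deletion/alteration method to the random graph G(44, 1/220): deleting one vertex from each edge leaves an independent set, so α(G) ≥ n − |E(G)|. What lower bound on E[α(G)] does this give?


E[|E(G)|] = C(44, 2)·p = 946 · (1/220) = 43/10.
E[α(G)] ≥ n − E[|E(G)|] = 44 − 43/10 = 397/10.
Numerically: ≈ 39.700000.
(This is only a lower bound; the true E[α(G)] may be larger.)

E[α(G)] ≥ 397/10 ≈ 39.700000.


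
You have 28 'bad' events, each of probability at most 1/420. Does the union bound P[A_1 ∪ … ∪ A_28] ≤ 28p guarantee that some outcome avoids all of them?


Union bound: P[∪_{i=1}^{28} A_i] ≤ Σ_i P[A_i] ≤ 28·p = 28·(1/420) = 1/15.
Numerically: 1/15 ≈ 0.06667.
Is 1/15 < 1? YES.
Since P[∪ A_i] ≤ 1/15 < 1, the complement has P[∩ A_i^c] ≥ 1 − 1/15 = 14/15 > 0, so some outcome avoids every A_i.

28·p = 1/15 ≈ 0.06667; existence CERTIFIED by the union bound.


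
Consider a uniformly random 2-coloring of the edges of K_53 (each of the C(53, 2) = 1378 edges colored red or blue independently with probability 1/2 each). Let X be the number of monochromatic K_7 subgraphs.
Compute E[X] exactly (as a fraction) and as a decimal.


Let X = Σ_S X_S over the C(53, 7) = 154143080 subsets S of size 7, where X_S = 1 if the K_7 on S is monochromatic.
For a fixed S, the K_7 on S has C(7, 2) = 21 edges. P[all 21 edges red] = (1/2)^21, and likewise for blue, so P[monochromatic] = 2·(1/2)^21 = 2^{1 − 21} = 1/1048576.
Summing: E[X] = C(53, 7) · 2^{1 − 21} = 154143080 · 1/1048576 = 19267885/131072.
Numerically: E[X] ≈ 147.00230.

E[X] = C(53,7)·2^(1−C(7,2)) = 19267885/131072 ≈ 147.00230.


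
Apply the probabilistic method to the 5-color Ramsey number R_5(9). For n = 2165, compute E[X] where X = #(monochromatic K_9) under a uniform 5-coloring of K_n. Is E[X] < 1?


E[X] = C(2165, 9) · 5^{1 − 36} = 2832220612024886803272630 · 5^{−35} = 2832220612024886803272630/2910383045673370361328125.
As a reduced fraction: E[X] = 566444122404977360654526/582076609134674072265625 ≈ 0.973.
Is E[X] < 1? YES.
Since E[X] < 1, there exists a 5-coloring of K_{2165} with no monochromatic K_9; hence R_5(9) > 2165.

E[X] = 566444122404977360654526/582076609134674072265625 ≈ 0.973; E[X] < 1, so R_5(9) > 2165.


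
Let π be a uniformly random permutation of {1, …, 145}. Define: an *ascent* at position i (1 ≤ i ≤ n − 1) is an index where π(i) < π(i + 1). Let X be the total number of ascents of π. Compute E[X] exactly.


Write X = Σ X_I over i = 1, …, 144, with X_I the indicator of one ascent.
There are 144 indicators.
For each fixed i, the pair (π(i), π(i+1)) is a uniformly random ordered pair of distinct values from {1, …, 145}; by symmetry P[π(i) < π(i+1)] = 1/2.
By linearity: E[X] = 144 · (1/2) = (145 − 1) · (1/2) = 72 ≈ 72.000000.

E[X] = 72 = 72.000000.


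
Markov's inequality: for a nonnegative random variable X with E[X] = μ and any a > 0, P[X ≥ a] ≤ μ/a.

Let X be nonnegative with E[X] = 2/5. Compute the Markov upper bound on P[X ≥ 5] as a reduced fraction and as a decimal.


μ = E[X] = 2/5, a = 5.
Markov: P[X ≥ 5] ≤ μ/a = (2/5)/5 = 2/25.
Numerically: ≈ 0.080.
(Since a = 5 > μ = 0.400, the bound 2/25 is < 1 and informative.)

P[X ≥ 5] ≤ 2/25 ≈ 0.080.


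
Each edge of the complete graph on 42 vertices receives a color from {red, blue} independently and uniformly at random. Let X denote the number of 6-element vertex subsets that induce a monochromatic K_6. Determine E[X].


Let X = Σ_S X_S over the C(42, 6) = 5245786 subsets S of size 6, where X_S = 1 if the K_6 on S is monochromatic.
For a fixed S, the K_6 on S has C(6, 2) = 15 edges. P[all 15 edges red] = (1/2)^15, and likewise for blue, so P[monochromatic] = 2·(1/2)^15 = 2^{1 − 15} = 1/16384.
Summing: E[X] = C(42, 6) · 2^{1 − 15} = 5245786 · 1/16384 = 2622893/8192.
Numerically: E[X] ≈ 320.177368.

E[X] = C(42,6)·2^(1−C(6,2)) = 2622893/8192 ≈ 320.177368.


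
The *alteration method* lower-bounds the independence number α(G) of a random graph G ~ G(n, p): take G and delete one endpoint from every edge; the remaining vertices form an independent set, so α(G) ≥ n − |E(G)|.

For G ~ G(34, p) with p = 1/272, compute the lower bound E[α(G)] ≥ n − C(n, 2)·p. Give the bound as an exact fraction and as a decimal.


E[|E(G)|] = C(34, 2)·p = 561 · (1/272) = 33/16.
E[α(G)] ≥ n − E[|E(G)|] = 34 − 33/16 = 511/16.
Numerically: ≈ 31.9375.
(This is only a lower bound; the true E[α(G)] may be larger.)

E[α(G)] ≥ 511/16 ≈ 31.9375.


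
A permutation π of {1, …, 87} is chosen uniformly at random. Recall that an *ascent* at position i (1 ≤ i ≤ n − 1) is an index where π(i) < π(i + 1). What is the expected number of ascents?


Write X = Σ X_I over i = 1, …, 86, with X_I the indicator of one ascent.
There are 86 indicators.
For each fixed i, the pair (π(i), π(i+1)) is a uniformly random ordered pair of distinct values from {1, …, 87}; by symmetry P[π(i) < π(i+1)] = 1/2.
By linearity: E[X] = 86 · (1/2) = (87 − 1) · (1/2) = 43 ≈ 43.000.

E[X] = 43 = 43.000.


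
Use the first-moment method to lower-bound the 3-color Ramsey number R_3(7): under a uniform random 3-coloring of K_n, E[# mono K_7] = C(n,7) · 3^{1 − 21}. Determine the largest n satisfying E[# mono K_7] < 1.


We need C(n, 7) · 3^{1 − 21} < 1, i.e. C(n, 7) < 3^{21 − 1} = 3486784401.
Check values of n near the boundary:
  n = 80: C(80, 7) = 3176716400; 3176716400 < 3486784401? YES
  n = 81: C(81, 7) = 3477216600; 3477216600 < 3486784401? YES
  n = 82: C(82, 7) = 3801756816; 3801756816 < 3486784401? NO
The largest n with C(n, 7) < 3486784401 is n = 81 (where E[X] = 42928600/43046721 ≈ 0.997). Hence R_3(7) > 81, i.e. R_3(7) ≥ 82.

Largest n = 81; hence R_3(7) > 81.


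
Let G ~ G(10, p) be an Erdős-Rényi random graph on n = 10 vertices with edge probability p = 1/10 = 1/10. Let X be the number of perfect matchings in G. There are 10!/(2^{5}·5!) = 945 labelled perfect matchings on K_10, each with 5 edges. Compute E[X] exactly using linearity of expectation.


K_10 has 10!/(2^{5}·5!) = 945 labelled perfect matchings.
For each such perfect matching H, let X_H = 1 if all 5 edges of H are present in G. Then P[X_H = 1] = p^{5} = (1/10)^{5} = 1/100000.
By linearity of expectation: E[X] = Σ_H E[X_H] = 945 · p^{5} = 945 · 1/100000 = 189/20000.
Numerically: E[X] ≈ 0.00945.

E[X] = 945 · (1/10)^{5} = 189/20000 ≈ 0.00945.


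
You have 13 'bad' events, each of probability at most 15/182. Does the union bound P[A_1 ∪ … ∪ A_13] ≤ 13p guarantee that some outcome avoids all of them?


Union bound: P[∪_{i=1}^{13} A_i] ≤ Σ_i P[A_i] ≤ 13·p = 13·(15/182) = 15/14.
Numerically: 15/14 ≈ 1.071.
Is 15/14 < 1? NO.
Since the bound 15/14 is ≥ 1, the union bound is uninformative here; it does NOT by itself certify existence.

13·p = 15/14 ≈ 1.071; existence NOT certified by the union bound.


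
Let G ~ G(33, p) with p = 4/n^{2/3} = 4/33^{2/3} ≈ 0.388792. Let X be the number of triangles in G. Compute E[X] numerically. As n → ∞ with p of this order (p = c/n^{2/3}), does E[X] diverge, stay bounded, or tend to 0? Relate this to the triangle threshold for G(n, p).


Number of potential triangles: C(33, 3) = 5456.
Each occurs with probability p³ ≈ (0.388792)³ ≈ 5.87695133e-02.
By linearity: E[X] = C(33, 3)·p³ ≈ 5456 · 5.87695133e-02 ≈ 320.646465.
Since α = 2/3 < 1, p = c/n^{2/3} ≫ 1/n is above the triangle threshold p ~ 1/n. Asymptotically E[X] ~ (c³/6)·n^{3(1−α)} = (4³/6)·n^{1} → ∞; triangles are abundant w.h.p.

E[X] ≈ 320.646465; in regime p = Θ(1/n^{2/3}) E[X] diverges (above the triangle threshold p ~ 1/n).


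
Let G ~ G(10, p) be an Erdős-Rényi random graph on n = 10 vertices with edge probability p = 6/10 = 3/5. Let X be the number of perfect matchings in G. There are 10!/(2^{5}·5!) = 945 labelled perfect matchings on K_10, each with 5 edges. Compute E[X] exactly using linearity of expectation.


K_10 has 10!/(2^{5}·5!) = 945 labelled perfect matchings.
For each such perfect matching H, let X_H = 1 if all 5 edges of H are present in G. Then P[X_H = 1] = p^{5} = (3/5)^{5} = 243/3125.
By linearity of expectation: E[X] = Σ_H E[X_H] = 945 · p^{5} = 945 · 243/3125 = 45927/625.
Numerically: E[X] ≈ 73.5.

E[X] = 945 · (3/5)^{5} = 45927/625 ≈ 73.5.


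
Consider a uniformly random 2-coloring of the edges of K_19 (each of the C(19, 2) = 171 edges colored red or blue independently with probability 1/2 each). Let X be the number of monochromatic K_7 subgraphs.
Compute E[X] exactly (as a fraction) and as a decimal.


Let X = Σ_S X_S over the C(19, 7) = 50388 subsets S of size 7, where X_S = 1 if the K_7 on S is monochromatic.
For a fixed S, the K_7 on S has C(7, 2) = 21 edges. P[all 21 edges red] = (1/2)^21, and likewise for blue, so P[monochromatic] = 2·(1/2)^21 = 2^{1 − 21} = 1/1048576.
By linearity of expectation: E[X] = C(19, 7) · 2^{1 − 21} = 50388 · 1/1048576 = 12597/262144.
Numerically: E[X] ≈ 0.04805.

E[X] = C(19,7)·2^(1−C(7,2)) = 12597/262144 ≈ 0.04805.


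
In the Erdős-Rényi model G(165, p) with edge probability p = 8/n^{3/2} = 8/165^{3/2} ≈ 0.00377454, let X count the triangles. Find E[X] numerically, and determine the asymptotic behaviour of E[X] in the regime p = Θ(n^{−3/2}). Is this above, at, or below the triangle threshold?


Number of potential triangles: C(165, 3) = 735130.
Each occurs with probability p³ ≈ (0.00377454)³ ≈ 5.37764602e-08.
By linearity: E[X] = C(165, 3)·p³ ≈ 735130 · 5.37764602e-08 ≈ 0.039533.
Since α = 3/2 > 1, p = c/n^{3/2} = o(1/n) is below the triangle threshold p ~ 1/n. Asymptotically E[X] ~ (c³/6)·n^{3(1−α)} = (8³/6)·n^{-1.5} → 0, so by Markov's inequality G has no triangles w.h.p.

E[X] ≈ 0.039533; in regime p = Θ(1/n^{3/2}) E[X] tends to 0 (below the triangle threshold p ~ 1/n).


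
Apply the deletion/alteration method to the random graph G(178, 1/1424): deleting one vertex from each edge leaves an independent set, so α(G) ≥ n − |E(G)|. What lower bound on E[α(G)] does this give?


E[|E(G)|] = C(178, 2)·p = 15753 · (1/1424) = 177/16.
E[α(G)] ≥ n − E[|E(G)|] = 178 − 177/16 = 2671/16.
Numerically: ≈ 166.93750.
(This is only a lower bound; the true E[α(G)] may be larger.)

E[α(G)] ≥ 2671/16 ≈ 166.93750.


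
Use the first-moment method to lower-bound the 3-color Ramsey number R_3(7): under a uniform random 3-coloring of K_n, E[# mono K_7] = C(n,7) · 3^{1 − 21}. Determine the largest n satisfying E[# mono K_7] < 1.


We need C(n, 7) · 3^{1 − 21} < 1, i.e. C(n, 7) < 3^{21 − 1} = 3486784401.
Check values of n near the boundary:
  n = 76: C(76, 7) = 2186189400; 2186189400 < 3486784401? YES
  n = 77: C(77, 7) = 2404808340; 2404808340 < 3486784401? YES
  n = 78: C(78, 7) = 2641902120; 2641902120 < 3486784401? YES
  n = 79: C(79, 7) = 2898753715; 2898753715 < 3486784401? YES
  n = 80: C(80, 7) = 3176716400; 3176716400 < 3486784401? YES
  n = 81: C(81, 7) = 3477216600; 3477216600 < 3486784401? YES
  n = 82: C(82, 7) = 3801756816; 3801756816 < 3486784401? NO
  n = 83: C(83, 7) = 4151918628; 4151918628 < 3486784401? NO
  n = 84: C(84, 7) = 4529365776; 4529365776 < 3486784401? NO
The largest n with C(n, 7) < 3486784401 is n = 81 (where E[X] = 42928600/43046721 ≈ 0.9972560). Hence R_3(7) > 81, i.e. R_3(7) ≥ 82.

Largest n = 81; hence R_3(7) > 81.


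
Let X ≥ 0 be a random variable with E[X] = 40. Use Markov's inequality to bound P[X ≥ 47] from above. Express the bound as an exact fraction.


μ = E[X] = 40, a = 47.
Markov: P[X ≥ 47] ≤ μ/a = (40)/47 = 40/47.
Numerically: ≈ 0.851.
(Since a = 47 > μ = 40.000, the bound 40/47 is < 1 and informative.)

P[X ≥ 47] ≤ 40/47 ≈ 0.851.


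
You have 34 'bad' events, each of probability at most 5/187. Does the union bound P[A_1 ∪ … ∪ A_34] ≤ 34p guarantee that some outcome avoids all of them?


Union bound: P[∪_{i=1}^{34} A_i] ≤ Σ_i P[A_i] ≤ 34·p = 34·(5/187) = 10/11.
Numerically: 10/11 ≈ 0.9091.
Is 10/11 < 1? YES.
Since P[∪ A_i] ≤ 10/11 < 1, the complement has P[∩ A_i^c] ≥ 1 − 10/11 = 1/11 > 0, so some outcome avoids every A_i.

34·p = 10/11 ≈ 0.9091; existence CERTIFIED by the union bound.


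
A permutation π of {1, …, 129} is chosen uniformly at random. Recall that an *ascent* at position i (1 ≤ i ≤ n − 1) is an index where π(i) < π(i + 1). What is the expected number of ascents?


Write X = Σ X_I over i = 1, …, 128, with X_I the indicator of one ascent.
There are 128 indicators.
For each fixed i, the pair (π(i), π(i+1)) is a uniformly random ordered pair of distinct values from {1, …, 129}; by symmetry P[π(i) < π(i+1)] = 1/2.
By linearity: E[X] = 128 · (1/2) = (129 − 1) · (1/2) = 64 ≈ 64.00000.

E[X] = 64 = 64.00000.


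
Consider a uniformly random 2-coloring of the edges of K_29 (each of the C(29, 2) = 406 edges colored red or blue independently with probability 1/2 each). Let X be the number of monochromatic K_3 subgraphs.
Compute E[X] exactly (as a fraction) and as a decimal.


Let X = Σ_S X_S over the C(29, 3) = 3654 subsets S of size 3, where X_S = 1 if the K_3 on S is monochromatic.
For a fixed S, the K_3 on S has C(3, 2) = 3 edges. P[all 3 edges red] = (1/2)^3, and likewise for blue, so P[monochromatic] = 2·(1/2)^3 = 2^{1 − 3} = 1/4.
By linearity of expectation: E[X] = C(29, 3) · 2^{1 − 3} = 3654 · 1/4 = 1827/2.
Numerically: E[X] ≈ 913.50000.

E[X] = C(29,3)·2^(1−C(3,2)) = 1827/2 ≈ 913.50000.


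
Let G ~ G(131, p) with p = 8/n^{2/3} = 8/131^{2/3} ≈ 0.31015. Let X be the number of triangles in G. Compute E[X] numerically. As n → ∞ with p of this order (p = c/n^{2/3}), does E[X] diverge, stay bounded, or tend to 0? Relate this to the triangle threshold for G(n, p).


Number of potential triangles: C(131, 3) = 366145.
Each occurs with probability p³ ≈ (0.31015)³ ≈ 2.9835091e-02.
By linearity: E[X] = C(131, 3)·p³ ≈ 366145 · 2.9835091e-02 ≈ 10923.96947.
Since α = 2/3 < 1, p = c/n^{2/3} ≫ 1/n is above the triangle threshold p ~ 1/n. Asymptotically E[X] ~ (c³/6)·n^{3(1−α)} = (8³/6)·n^{1} → ∞; triangles are abundant w.h.p.

E[X] ≈ 10923.96947; in regime p = Θ(1/n^{2/3}) E[X] diverges (above the triangle threshold p ~ 1/n).


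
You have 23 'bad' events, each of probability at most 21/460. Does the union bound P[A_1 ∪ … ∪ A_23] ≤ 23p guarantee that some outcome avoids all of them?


Union bound: P[∪_{i=1}^{23} A_i] ≤ Σ_i P[A_i] ≤ 23·p = 23·(21/460) = 21/20.
Numerically: 21/20 ≈ 1.0500000.
Is 21/20 < 1? NO.
Since the bound 21/20 is ≥ 1, the union bound is uninformative here; it does NOT by itself certify existence.

23·p = 21/20 ≈ 1.0500000; existence NOT certified by the union bound.


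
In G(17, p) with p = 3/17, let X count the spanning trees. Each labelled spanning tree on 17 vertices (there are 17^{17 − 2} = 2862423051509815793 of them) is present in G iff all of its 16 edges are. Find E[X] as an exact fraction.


K_17 has 17^{17 − 2} = 2862423051509815793 labelled spanning trees.
For each such spanning tree H, let X_H = 1 if all 16 edges of H are present in G. Then P[X_H = 1] = p^{16} = (3/17)^{16} = 43046721/48661191875666868481.
Summing the indicators: E[X] = Σ_H E[X_H] = 2862423051509815793 · p^{16} = 2862423051509815793 · 43046721/48661191875666868481 = 43046721/17.
Numerically: E[X] ≈ 2.5322e+06.

E[X] = 2862423051509815793 · (3/17)^{16} = 43046721/17 ≈ 2.5322e+06.


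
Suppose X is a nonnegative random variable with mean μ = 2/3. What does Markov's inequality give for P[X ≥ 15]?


μ = E[X] = 2/3, a = 15.
Markov: P[X ≥ 15] ≤ μ/a = (2/3)/15 = 2/45.
Numerically: ≈ 0.0444.
(Since a = 15 > μ = 0.6667, the bound 2/45 is < 1 and informative.)

P[X ≥ 15] ≤ 2/45 ≈ 0.0444.


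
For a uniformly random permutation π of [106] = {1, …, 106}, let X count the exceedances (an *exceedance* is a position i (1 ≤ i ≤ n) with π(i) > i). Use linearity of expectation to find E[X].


Write X = Σ_{i=1}^{106} X_i, where X_i = 1_{π(i) > i}.
For each fixed i, π(i) is uniform over {1, …, 106} (marginal of a uniform permutation), so P[π(i) > i] = (n − i)/n. Summing: Σ_{i=1}^{106} (n − i)/n = (0 + 1 + … + 105)/106 = 106(106 − 1)/(2·106) = (106 − 1)/2.
Hence E[X] = Σ_{i=1}^{106} (106 − i)/106 = 105/2 ≈ 52.500000.

E[X] = 105/2 = 52.500000.


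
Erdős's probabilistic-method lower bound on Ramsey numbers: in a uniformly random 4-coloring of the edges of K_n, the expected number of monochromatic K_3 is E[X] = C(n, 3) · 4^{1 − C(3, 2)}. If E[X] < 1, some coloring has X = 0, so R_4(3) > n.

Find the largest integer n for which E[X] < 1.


We need C(n, 3) · 4^{1 − 3} < 1, i.e. C(n, 3) < 4^{3 − 1} = 16.
Check values of n near the boundary:
  n = 3: C(3, 3) = 1; 1 < 16? YES
  n = 4: C(4, 3) = 4; 4 < 16? YES
  n = 5: C(5, 3) = 10; 10 < 16? YES
  n = 6: C(6, 3) = 20; 20 < 16? NO
  n = 7: C(7, 3) = 35; 35 < 16? NO
  n = 8: C(8, 3) = 56; 56 < 16? NO
The largest n with C(n, 3) < 16 is n = 5 (where E[X] = 5/8 ≈ 0.6250). Hence R_4(3) > 5, i.e. R_4(3) ≥ 6.

Largest n = 5; hence R_4(3) > 5.


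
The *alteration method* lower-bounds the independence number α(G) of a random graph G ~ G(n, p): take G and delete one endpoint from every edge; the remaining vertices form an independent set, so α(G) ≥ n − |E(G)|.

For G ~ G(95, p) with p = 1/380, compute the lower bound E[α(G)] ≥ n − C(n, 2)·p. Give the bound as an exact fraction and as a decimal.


E[|E(G)|] = C(95, 2)·p = 4465 · (1/380) = 47/4.
E[α(G)] ≥ n − E[|E(G)|] = 95 − 47/4 = 333/4.
Numerically: ≈ 83.250.
(This is only a lower bound; the true E[α(G)] may be larger.)

E[α(G)] ≥ 333/4 ≈ 83.250.


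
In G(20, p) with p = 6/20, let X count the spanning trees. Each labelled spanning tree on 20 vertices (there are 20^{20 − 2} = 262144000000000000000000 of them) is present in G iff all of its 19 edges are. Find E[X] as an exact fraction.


K_20 has 20^{20 − 2} = 262144000000000000000000 labelled spanning trees.
For each such spanning tree H, let X_H = 1 if all 19 edges of H are present in G. Then P[X_H = 1] = p^{19} = (3/10)^{19} = 1162261467/10000000000000000000.
Summing the indicators: E[X] = Σ_H E[X_H] = 262144000000000000000000 · p^{19} = 262144000000000000000000 · 1162261467/10000000000000000000 = 152339935002624/5.
Numerically: E[X] ≈ 3.0468e+13.

E[X] = 262144000000000000000000 · (3/10)^{19} = 152339935002624/5 ≈ 3.0468e+13.


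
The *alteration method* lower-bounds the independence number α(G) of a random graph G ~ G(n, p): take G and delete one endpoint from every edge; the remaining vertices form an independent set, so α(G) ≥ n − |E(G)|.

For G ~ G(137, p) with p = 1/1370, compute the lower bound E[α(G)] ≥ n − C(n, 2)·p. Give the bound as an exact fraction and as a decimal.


E[|E(G)|] = C(137, 2)·p = 9316 · (1/1370) = 34/5.
E[α(G)] ≥ n − E[|E(G)|] = 137 − 34/5 = 651/5.
Numerically: ≈ 130.2000.
(This is only a lower bound; the true E[α(G)] may be larger.)

E[α(G)] ≥ 651/5 ≈ 130.2000.


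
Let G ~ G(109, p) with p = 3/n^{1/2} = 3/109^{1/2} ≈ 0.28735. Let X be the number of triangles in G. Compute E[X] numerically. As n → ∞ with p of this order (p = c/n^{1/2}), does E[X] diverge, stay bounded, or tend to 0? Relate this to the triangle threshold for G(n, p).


Number of potential triangles: C(109, 3) = 209934.
Each occurs with probability p³ ≈ (0.28735)³ ≈ 2.3725972e-02.
By linearity: E[X] = C(109, 3)·p³ ≈ 209934 · 2.3725972e-02 ≈ 4980.88825.
Since α = 1/2 < 1, p = c/n^{1/2} ≫ 1/n is above the triangle threshold p ~ 1/n. Asymptotically E[X] ~ (c³/6)·n^{3(1−α)} = (3³/6)·n^{1.5} → ∞; triangles are abundant w.h.p.

E[X] ≈ 4980.88825; in regime p = Θ(1/n^{1/2}) E[X] diverges (above the triangle threshold p ~ 1/n).


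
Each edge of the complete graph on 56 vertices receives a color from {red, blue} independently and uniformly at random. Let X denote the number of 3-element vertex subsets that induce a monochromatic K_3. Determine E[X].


Let X = Σ_S X_S over the C(56, 3) = 27720 subsets S of size 3, where X_S = 1 if the K_3 on S is monochromatic.
For a fixed S, the K_3 on S has C(3, 2) = 3 edges. P[all 3 edges red] = (1/2)^3, and likewise for blue, so P[monochromatic] = 2·(1/2)^3 = 2^{1 − 3} = 1/4.
Summing: E[X] = C(56, 3) · 2^{1 − 3} = 27720 · 1/4 = 6930.
Numerically: E[X] ≈ 6930.000000.

E[X] = C(56,3)·2^(1−C(3,2)) = 6930 ≈ 6930.000000.


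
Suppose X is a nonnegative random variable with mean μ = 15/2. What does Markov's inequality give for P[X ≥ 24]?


μ = E[X] = 15/2, a = 24.
Markov: P[X ≥ 24] ≤ μ/a = (15/2)/24 = 5/16.
Numerically: ≈ 0.312500.
(Since a = 24 > μ = 7.500000, the bound 5/16 is < 1 and informative.)

P[X ≥ 24] ≤ 5/16 ≈ 0.312500.


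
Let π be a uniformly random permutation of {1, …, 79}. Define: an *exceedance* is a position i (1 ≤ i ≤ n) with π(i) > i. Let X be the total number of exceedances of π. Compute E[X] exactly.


Write X = Σ_{i=1}^{79} X_i, where X_i = 1_{π(i) > i}.
For each fixed i, π(i) is uniform over {1, …, 79} (marginal of a uniform permutation), so P[π(i) > i] = (n − i)/n. Summing: Σ_{i=1}^{79} (n − i)/n = (0 + 1 + … + 78)/79 = 79(79 − 1)/(2·79) = (79 − 1)/2.
Hence E[X] = Σ_{i=1}^{79} (79 − i)/79 = 39 ≈ 39.00000.

E[X] = 39 = 39.00000.


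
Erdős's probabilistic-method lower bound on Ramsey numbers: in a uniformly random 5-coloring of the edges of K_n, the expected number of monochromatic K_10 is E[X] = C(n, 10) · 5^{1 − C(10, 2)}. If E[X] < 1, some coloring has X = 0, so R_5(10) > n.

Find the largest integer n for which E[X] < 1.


We need C(n, 10) · 5^{1 − 45} < 1, i.e. C(n, 10) < 5^{45 − 1} = 5684341886080801486968994140625.
Check values of n near the boundary:
  n = 5389: C(5389, 10) = 5645340767466558997768874792926; 5645340767466558997768874792926 < 5684341886080801486968994140625? YES
  n = 5390: C(5390, 10) = 5655833965919099070255434039753; 5655833965919099070255434039753 < 5684341886080801486968994140625? YES
  n = 5391: C(5391, 10) = 5666344714787188828795213697883; 5666344714787188828795213697883 < 5684341886080801486968994140625? YES
  n = 5392: C(5392, 10) = 5676873040158402483252283957448; 5676873040158402483252283957448 < 5684341886080801486968994140625? YES
  n = 5393: C(5393, 10) = 5687418968154238267170642278008; 5687418968154238267170642278008 < 5684341886080801486968994140625? NO
  n = 5394: C(5394, 10) = 5697982524930156243149785372878; 5697982524930156243149785372878 < 5684341886080801486968994140625? NO
The largest n with C(n, 10) < 5684341886080801486968994140625 is n = 5392 (where E[X] = 5676873040158402483252283957448/5684341886080801486968994140625 ≈ 0.9987). Hence R_5(10) > 5392, i.e. R_5(10) ≥ 5393.

Largest n = 5392; hence R_5(10) > 5392.


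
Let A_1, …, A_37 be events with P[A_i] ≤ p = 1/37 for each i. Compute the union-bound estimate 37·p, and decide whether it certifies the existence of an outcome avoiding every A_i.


Union bound: P[∪_{i=1}^{37} A_i] ≤ Σ_i P[A_i] ≤ 37·p = 37·(1/37) = 1.
Numerically: 1 ≈ 1.00000.
Is 1 < 1? NO.
Since the bound 1 is ≥ 1, the union bound is uninformative here; it does NOT by itself certify existence.

37·p = 1 ≈ 1.00000; existence NOT certified by the union bound.


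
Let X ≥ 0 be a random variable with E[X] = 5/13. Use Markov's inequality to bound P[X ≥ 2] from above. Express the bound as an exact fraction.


μ = E[X] = 5/13, a = 2.
Markov: P[X ≥ 2] ≤ μ/a = (5/13)/2 = 5/26.
Numerically: ≈ 0.192.
(Since a = 2 > μ = 0.385, the bound 5/26 is < 1 and informative.)

P[X ≥ 2] ≤ 5/26 ≈ 0.192.
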